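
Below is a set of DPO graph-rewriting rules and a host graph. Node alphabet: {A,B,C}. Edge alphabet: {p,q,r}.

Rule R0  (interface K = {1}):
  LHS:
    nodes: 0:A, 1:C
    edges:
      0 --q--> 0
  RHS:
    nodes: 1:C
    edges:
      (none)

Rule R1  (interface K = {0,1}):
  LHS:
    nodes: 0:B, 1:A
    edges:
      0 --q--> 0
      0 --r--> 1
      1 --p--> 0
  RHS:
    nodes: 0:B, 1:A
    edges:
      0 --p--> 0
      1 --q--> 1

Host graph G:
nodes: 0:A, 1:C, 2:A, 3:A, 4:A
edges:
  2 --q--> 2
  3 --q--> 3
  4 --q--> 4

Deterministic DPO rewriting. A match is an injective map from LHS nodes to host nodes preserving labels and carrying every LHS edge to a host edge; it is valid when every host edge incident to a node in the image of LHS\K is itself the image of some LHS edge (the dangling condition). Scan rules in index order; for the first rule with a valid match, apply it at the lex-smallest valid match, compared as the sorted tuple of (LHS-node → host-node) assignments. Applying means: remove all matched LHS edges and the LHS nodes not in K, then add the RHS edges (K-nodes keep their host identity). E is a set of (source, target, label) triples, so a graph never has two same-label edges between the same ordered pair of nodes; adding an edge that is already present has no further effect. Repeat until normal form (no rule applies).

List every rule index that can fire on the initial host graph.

Answer: [R0]

Rewrite trace:
R0: 3 valid matches — {0↦2, 1↦1}, {0↦3, 1↦1}, {0↦4, 1↦1}
R1: no valid match — LHS pattern not found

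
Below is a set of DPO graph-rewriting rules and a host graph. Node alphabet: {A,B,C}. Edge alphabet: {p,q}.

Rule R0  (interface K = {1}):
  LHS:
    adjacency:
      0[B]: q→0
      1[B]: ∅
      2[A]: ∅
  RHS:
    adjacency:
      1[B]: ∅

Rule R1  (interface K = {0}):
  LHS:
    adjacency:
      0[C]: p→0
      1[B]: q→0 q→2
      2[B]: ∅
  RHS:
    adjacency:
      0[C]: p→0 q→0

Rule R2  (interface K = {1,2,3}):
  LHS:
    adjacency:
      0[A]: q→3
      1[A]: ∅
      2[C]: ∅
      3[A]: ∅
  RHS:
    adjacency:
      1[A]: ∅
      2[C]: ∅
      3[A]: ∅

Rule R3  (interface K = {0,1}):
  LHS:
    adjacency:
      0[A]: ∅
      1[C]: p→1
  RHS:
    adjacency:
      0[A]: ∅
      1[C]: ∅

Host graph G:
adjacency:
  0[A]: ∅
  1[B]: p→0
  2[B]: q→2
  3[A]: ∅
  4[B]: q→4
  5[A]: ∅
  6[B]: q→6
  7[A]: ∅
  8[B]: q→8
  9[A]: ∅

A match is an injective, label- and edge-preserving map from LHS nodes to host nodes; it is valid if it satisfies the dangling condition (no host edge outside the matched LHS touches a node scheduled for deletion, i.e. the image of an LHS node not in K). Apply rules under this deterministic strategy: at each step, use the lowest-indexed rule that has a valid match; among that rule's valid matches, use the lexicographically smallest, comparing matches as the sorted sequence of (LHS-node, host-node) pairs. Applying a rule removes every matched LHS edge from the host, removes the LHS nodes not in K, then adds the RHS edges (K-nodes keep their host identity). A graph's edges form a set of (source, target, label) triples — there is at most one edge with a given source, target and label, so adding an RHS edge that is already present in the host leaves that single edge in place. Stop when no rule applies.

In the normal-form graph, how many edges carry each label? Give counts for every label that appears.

[0] host  ⇒  10 nodes, 5 edges  {1-p->0 2-q->2 4-q->4 6-q->6 8-q->8}
[1] R0 @ {0↦2, 1↦1, 2↦3}  ⇒  8 nodes, 4 edges  {1-p->0 4-q->4 6-q->6 8-q->8}
[2] R0 @ {0↦4, 1↦1, 2↦5}  ⇒  6 nodes, 3 edges  {1-p->0 6-q->6 8-q->8}
[3] R0 @ {0↦6, 1↦1, 2↦7}  ⇒  4 nodes, 2 edges  {1-p->0 8-q->8}
[4] R0 @ {0↦8, 1↦1, 2↦9}  ⇒  2 nodes, 1 edges  {1-p->0}
final graph: no rule applies after step 4
NF edges: [(1, 0, 'p')]

Answer: p:1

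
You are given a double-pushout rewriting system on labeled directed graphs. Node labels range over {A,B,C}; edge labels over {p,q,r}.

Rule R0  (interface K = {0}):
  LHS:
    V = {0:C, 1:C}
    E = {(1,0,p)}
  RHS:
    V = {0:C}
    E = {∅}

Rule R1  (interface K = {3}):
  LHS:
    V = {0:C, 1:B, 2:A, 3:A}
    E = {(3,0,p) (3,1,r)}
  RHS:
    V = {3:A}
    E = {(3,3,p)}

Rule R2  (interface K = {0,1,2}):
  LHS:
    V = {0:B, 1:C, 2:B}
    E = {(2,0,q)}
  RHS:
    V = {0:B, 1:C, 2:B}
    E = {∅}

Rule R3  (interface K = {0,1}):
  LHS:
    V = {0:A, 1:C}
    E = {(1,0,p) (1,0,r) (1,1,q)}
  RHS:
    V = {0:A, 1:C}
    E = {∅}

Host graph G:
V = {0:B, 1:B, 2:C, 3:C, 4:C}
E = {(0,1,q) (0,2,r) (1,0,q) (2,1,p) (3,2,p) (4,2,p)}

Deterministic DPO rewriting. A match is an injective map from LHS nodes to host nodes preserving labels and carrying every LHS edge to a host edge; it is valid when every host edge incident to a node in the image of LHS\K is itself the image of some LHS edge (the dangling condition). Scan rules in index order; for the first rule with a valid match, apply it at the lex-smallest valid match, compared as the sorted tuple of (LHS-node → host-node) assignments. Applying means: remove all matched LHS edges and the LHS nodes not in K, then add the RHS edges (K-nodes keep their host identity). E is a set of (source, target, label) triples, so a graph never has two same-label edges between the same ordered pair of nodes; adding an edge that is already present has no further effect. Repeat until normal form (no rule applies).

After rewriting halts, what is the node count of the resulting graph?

Answer: 3

Rewrite trace:
[0] host  ⇒  5 nodes, 6 edges  {0-q->1 0-r->2 1-q->0 2-p->1 3-p->2 4-p->2}
[1] R0 @ {0↦2, 1↦3}  ⇒  4 nodes, 5 edges  {0-q->1 0-r->2 1-q->0 2-p->1 4-p->2}
[2] R0 @ {0↦2, 1↦4}  ⇒  3 nodes, 4 edges  {0-q->1 0-r->2 1-q->0 2-p->1}
[3] R2 @ {0↦0, 1↦2, 2↦1}  ⇒  3 nodes, 3 edges  {0-q->1 0-r->2 2-p->1}
[4] R2 @ {0↦1, 1↦2, 2↦0}  ⇒  3 nodes, 2 edges  {0-r->2 2-p->1}
halt: no rule applies after step 4
NF nodes: {0:B, 1:B, 2:C}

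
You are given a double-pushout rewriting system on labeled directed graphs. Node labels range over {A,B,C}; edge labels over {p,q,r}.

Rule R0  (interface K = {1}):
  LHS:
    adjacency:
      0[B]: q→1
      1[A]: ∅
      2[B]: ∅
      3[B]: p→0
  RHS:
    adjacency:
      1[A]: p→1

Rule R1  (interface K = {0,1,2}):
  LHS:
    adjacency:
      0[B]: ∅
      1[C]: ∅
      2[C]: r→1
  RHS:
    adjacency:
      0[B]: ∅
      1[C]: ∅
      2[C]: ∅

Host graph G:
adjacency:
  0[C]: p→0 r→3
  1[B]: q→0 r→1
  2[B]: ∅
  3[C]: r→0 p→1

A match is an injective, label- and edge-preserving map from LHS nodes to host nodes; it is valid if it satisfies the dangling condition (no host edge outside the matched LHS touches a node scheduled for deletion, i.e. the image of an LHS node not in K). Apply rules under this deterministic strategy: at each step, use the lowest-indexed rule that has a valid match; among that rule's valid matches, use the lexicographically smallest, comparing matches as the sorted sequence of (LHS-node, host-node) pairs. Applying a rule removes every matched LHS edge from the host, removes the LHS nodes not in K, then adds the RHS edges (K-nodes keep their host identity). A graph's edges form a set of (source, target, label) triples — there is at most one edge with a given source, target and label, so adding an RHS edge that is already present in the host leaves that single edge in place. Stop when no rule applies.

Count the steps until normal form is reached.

Answer: 2

Rewrite trace:
start.  V:4 E:6  edges: 0-p->0 0-r->3 1-q->0 1-r->1 3-r->0 3-p->1
1. fire R1 via {0↦1, 1↦0, 2↦3}  →  V:4 E:5  edges: 0-p->0 0-r->3 1-q->0 1-r->1 3-p->1
2. fire R1 via {0↦1, 1↦3, 2↦0}  →  V:4 E:4  edges: 0-p->0 1-q->0 1-r->1 3-p->1
halt: no rule applies after step 2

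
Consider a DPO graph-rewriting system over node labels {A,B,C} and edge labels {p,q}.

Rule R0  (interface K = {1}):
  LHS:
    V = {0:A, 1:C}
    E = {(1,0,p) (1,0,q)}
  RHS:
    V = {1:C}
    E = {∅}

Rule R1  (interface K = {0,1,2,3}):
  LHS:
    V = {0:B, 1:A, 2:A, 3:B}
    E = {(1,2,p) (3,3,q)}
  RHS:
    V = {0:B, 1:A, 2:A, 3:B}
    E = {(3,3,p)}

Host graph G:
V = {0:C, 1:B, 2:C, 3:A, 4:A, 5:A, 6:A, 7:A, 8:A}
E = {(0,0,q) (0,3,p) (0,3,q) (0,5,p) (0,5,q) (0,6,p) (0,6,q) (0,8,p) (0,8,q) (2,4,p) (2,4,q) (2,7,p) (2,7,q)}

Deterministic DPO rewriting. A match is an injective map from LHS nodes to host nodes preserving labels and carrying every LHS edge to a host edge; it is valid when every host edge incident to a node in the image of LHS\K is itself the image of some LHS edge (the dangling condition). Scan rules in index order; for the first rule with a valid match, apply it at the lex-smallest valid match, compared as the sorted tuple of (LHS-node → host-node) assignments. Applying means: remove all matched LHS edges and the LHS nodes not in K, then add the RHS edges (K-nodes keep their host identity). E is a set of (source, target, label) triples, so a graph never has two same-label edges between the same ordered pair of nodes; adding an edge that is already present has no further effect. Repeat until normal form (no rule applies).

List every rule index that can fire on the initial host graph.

Answer: [R0]

Derivation:
R0: 6 valid matches — {0↦3, 1↦0}, {0↦4, 1↦2}, {0↦5, 1↦0} (+3 more)
R1: no valid match — LHS pattern not found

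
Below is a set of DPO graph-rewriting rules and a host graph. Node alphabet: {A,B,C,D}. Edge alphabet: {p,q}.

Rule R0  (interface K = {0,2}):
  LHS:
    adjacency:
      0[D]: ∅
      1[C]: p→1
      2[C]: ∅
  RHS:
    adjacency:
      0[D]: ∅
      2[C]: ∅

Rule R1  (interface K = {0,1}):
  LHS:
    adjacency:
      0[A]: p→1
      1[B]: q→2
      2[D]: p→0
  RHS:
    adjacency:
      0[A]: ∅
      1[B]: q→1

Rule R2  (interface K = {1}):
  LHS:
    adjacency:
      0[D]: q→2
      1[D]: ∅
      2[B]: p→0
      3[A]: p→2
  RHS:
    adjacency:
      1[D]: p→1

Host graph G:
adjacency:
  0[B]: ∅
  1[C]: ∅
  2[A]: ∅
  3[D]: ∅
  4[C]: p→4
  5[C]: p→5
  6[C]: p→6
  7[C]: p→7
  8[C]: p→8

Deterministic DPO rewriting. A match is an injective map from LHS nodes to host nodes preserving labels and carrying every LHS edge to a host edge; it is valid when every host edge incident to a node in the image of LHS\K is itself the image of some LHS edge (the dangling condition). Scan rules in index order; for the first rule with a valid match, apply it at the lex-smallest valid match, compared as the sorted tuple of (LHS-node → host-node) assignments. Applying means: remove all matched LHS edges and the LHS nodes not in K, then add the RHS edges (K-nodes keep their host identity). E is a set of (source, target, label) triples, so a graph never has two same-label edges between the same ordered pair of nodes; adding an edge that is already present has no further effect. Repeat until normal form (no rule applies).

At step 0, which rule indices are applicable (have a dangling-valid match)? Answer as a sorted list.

Answer: [R0]

Rewrite trace:
R0: 25 valid matches — {0↦3, 1↦4, 2↦1}, {0↦3, 1↦4, 2↦5}, {0↦3, 1↦4, 2↦6} (+22 more)
R1: no valid match — LHS pattern not found
R2: no valid match — LHS pattern not found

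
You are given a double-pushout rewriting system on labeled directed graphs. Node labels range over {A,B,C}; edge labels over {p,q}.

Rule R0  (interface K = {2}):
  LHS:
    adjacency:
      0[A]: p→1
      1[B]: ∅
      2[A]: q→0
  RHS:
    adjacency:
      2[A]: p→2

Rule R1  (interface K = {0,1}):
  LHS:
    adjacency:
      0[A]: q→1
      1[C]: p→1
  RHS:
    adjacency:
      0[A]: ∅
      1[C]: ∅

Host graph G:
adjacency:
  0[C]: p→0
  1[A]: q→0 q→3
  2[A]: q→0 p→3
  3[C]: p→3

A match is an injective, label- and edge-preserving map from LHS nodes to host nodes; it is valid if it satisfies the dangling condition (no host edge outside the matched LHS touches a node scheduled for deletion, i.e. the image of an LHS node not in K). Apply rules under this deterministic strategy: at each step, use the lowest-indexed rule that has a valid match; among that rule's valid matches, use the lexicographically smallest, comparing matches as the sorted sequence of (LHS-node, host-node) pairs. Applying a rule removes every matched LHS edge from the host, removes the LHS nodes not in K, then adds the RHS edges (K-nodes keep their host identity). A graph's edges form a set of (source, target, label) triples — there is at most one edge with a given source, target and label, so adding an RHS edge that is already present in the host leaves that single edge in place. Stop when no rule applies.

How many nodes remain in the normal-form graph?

Answer: 4

Derivation:
[0] host  ⇒  4 nodes, 6 edges  {0-p->0 1-q->0 1-q->3 2-q->0 2-p->3 3-p->3}
[1] R1 @ {0↦1, 1↦0}  ⇒  4 nodes, 4 edges  {1-q->3 2-q->0 2-p->3 3-p->3}
[2] R1 @ {0↦1, 1↦3}  ⇒  4 nodes, 2 edges  {2-q->0 2-p->3}
halt: no rule applies after step 2
NF nodes: {0:C, 1:A, 2:A, 3:C}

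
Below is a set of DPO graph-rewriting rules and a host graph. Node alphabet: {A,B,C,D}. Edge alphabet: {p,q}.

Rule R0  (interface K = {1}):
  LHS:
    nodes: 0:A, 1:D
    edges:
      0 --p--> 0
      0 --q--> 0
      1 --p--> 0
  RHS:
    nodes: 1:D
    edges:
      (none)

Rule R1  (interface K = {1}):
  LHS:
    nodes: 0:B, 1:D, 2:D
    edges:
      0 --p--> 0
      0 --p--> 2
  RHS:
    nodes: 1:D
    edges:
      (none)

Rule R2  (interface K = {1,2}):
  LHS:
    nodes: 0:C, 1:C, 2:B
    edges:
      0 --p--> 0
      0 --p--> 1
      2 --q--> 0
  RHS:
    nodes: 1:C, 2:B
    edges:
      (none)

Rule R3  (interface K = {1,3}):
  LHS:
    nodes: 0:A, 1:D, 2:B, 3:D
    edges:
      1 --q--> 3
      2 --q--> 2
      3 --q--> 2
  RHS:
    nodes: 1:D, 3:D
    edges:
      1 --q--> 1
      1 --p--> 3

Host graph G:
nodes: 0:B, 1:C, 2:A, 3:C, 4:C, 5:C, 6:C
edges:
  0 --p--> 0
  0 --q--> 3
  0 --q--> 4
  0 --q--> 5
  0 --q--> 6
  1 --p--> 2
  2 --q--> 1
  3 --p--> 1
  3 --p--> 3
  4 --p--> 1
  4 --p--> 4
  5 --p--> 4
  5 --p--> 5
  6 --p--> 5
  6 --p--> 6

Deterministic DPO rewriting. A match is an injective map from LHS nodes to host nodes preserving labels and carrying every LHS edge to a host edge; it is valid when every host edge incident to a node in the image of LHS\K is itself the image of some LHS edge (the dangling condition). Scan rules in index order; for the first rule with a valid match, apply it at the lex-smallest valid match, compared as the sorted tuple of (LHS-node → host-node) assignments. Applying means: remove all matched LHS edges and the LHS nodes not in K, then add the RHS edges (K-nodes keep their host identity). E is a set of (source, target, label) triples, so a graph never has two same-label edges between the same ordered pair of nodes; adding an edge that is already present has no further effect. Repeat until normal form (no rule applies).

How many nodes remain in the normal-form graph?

[0] host  ⇒  7 nodes, 15 edges  {0-p->0 0-q->3 0-q->4 0-q->5 0-q->6 1-p->2 2-q->1 3-p->1 3-p->3 4-p->1 4-p->4 5-p->4 5-p->5 6-p->5 6-p->6}
[1] R2 @ {0↦3, 1↦1, 2↦0}  ⇒  6 nodes, 12 edges  {0-p->0 0-q->4 0-q->5 0-q->6 1-p->2 2-q->1 4-p->1 4-p->4 5-p->4 5-p->5 6-p->5 6-p->6}
[2] R2 @ {0↦6, 1↦5, 2↦0}  ⇒  5 nodes, 9 edges  {0-p->0 0-q->4 0-q->5 1-p->2 2-q->1 4-p->1 4-p->4 5-p->4 5-p->5}
[3] R2 @ {0↦5, 1↦4, 2↦0}  ⇒  4 nodes, 6 edges  {0-p->0 0-q->4 1-p->2 2-q->1 4-p->1 4-p->4}
[4] R2 @ {0↦4, 1↦1, 2↦0}  ⇒  3 nodes, 3 edges  {0-p->0 1-p->2 2-q->1}
halt: no rule applies after step 4
NF nodes: {0:B, 1:C, 2:A}

Answer: 3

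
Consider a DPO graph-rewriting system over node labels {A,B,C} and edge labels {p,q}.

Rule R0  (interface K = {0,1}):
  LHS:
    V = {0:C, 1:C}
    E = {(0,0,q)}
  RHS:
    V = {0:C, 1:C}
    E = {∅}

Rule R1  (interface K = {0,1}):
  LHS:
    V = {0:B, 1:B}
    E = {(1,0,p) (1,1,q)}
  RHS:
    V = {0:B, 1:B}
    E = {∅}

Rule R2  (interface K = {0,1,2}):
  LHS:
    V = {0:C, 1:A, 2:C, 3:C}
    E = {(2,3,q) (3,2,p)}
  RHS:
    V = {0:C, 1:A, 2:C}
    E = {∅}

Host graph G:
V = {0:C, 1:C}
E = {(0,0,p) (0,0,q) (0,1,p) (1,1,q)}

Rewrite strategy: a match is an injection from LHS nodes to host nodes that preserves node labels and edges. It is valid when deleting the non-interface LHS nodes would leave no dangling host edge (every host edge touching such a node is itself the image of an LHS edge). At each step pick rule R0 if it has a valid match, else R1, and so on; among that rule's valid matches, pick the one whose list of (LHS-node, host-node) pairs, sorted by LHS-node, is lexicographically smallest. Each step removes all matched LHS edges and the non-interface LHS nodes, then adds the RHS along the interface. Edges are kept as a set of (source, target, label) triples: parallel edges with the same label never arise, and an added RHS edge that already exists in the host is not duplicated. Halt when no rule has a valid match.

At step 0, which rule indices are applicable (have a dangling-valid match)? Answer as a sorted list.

R0: 2 valid matches — {0↦0, 1↦1}, {0↦1, 1↦0}
R1: no valid match — LHS pattern not found
R2: no valid match — LHS pattern not found

Answer: [R0]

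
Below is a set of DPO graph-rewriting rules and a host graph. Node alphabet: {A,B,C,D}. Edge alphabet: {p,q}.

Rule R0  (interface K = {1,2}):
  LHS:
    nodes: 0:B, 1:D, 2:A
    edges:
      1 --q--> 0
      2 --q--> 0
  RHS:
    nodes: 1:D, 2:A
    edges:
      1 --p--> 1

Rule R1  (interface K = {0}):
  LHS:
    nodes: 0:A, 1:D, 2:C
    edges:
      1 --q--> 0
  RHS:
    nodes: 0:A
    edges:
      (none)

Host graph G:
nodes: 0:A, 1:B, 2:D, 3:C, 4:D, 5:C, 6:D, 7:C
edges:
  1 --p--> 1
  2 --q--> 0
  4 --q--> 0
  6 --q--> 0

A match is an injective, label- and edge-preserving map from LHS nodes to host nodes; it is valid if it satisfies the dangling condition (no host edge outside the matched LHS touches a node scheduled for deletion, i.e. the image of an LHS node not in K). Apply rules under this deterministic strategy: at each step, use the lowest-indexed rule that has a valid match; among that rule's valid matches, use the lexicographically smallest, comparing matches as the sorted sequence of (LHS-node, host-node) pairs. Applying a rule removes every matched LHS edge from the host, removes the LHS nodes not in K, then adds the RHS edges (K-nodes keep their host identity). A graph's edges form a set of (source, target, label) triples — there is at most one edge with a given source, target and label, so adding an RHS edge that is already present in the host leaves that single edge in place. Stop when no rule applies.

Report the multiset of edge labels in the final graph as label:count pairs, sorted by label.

Answer: p:1

Rewrite trace:
start.  V:8 E:4  edges: 1-p->1 2-q->0 4-q->0 6-q->0
1. fire R1 via {0↦0, 1↦2, 2↦3}  →  V:6 E:3  edges: 1-p->1 4-q->0 6-q->0
2. fire R1 via {0↦0, 1↦4, 2↦5}  →  V:4 E:2  edges: 1-p->1 6-q->0
3. fire R1 via {0↦0, 1↦6, 2↦7}  →  V:2 E:1  edges: 1-p->1
final graph: no rule applies after step 3
NF edges: [(1, 1, 'p')]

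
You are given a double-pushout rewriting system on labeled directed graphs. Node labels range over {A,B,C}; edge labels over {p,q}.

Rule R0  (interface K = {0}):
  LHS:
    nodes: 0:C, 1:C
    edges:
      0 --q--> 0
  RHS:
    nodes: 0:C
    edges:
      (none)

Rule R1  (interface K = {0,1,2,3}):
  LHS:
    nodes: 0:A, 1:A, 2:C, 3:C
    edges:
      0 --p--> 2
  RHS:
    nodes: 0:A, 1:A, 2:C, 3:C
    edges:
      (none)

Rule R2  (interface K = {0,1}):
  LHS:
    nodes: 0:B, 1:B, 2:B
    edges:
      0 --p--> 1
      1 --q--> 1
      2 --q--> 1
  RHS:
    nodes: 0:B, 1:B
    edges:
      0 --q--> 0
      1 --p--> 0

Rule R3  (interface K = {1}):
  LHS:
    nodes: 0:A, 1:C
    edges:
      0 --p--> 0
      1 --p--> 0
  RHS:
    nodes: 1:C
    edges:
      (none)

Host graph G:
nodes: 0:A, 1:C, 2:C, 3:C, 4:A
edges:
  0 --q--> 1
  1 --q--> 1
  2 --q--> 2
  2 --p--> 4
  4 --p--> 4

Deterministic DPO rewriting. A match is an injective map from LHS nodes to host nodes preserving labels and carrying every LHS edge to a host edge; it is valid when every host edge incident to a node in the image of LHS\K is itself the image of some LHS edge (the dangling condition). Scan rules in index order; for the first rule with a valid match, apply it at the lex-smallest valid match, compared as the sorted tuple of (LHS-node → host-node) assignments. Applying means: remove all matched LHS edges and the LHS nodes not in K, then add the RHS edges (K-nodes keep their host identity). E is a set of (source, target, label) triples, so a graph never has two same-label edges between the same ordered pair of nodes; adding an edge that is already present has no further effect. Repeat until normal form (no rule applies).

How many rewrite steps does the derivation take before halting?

[0] host  ⇒  5 nodes, 5 edges  {0-q->1 1-q->1 2-q->2 2-p->4 4-p->4}
[1] R0 @ {0↦1, 1↦3}  ⇒  4 nodes, 4 edges  {0-q->1 2-q->2 2-p->4 4-p->4}
[2] R3 @ {0↦4, 1↦2}  ⇒  3 nodes, 2 edges  {0-q->1 2-q->2}
normal form: no rule applies after step 2

Answer: 2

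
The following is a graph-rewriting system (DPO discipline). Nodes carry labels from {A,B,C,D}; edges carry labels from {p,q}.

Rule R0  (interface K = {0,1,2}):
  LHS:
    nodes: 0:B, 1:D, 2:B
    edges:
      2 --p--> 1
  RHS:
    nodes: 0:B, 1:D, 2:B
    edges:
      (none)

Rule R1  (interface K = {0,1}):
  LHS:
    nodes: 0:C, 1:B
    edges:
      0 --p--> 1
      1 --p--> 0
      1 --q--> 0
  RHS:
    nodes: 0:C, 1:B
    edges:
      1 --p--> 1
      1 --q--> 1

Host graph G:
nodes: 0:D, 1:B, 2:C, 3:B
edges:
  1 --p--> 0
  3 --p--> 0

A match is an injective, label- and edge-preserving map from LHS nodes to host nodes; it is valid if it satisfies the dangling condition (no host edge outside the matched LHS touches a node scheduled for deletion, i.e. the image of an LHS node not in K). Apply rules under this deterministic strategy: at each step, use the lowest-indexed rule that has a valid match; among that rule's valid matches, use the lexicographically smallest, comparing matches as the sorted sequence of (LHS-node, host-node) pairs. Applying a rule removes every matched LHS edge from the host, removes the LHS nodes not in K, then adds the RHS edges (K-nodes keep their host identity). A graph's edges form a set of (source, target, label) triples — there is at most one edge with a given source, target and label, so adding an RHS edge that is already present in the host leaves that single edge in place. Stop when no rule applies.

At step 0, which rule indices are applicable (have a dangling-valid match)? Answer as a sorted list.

Answer: [R0]

Steps:
R0: 2 valid matches — {0↦1, 1↦0, 2↦3}, {0↦3, 1↦0, 2↦1}
R1: no valid match — LHS pattern not found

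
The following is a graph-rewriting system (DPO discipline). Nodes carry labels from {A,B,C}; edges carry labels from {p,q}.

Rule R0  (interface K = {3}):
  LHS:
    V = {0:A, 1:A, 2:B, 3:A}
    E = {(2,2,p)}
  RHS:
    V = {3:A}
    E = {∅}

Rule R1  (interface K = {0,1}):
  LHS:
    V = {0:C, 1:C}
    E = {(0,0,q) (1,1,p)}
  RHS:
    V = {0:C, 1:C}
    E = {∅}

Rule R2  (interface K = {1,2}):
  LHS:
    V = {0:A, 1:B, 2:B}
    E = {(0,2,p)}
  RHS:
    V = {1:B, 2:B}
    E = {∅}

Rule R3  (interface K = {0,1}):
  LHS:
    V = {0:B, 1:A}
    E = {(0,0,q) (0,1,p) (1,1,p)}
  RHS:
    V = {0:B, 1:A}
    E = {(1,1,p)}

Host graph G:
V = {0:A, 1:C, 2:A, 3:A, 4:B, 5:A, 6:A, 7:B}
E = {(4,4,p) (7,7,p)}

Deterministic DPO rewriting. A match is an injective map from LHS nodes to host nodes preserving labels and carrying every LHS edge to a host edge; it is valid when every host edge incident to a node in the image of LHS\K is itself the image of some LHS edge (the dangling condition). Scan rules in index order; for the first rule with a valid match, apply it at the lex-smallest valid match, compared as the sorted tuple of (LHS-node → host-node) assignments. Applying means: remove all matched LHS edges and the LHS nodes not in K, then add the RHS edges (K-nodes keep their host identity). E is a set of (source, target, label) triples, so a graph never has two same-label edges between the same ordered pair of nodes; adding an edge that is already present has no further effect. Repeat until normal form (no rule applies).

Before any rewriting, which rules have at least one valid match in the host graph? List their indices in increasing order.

Answer: [R0]

Steps:
R0: 120 valid matches — {0↦0, 1↦2, 2↦4, 3↦3}, {0↦0, 1↦2, 2↦4, 3↦5}, {0↦0, 1↦2, 2↦4, 3↦6} (+117 more)
R1: no valid match — LHS pattern not found
R2: no valid match — LHS pattern not found
R3: no valid match — LHS pattern not found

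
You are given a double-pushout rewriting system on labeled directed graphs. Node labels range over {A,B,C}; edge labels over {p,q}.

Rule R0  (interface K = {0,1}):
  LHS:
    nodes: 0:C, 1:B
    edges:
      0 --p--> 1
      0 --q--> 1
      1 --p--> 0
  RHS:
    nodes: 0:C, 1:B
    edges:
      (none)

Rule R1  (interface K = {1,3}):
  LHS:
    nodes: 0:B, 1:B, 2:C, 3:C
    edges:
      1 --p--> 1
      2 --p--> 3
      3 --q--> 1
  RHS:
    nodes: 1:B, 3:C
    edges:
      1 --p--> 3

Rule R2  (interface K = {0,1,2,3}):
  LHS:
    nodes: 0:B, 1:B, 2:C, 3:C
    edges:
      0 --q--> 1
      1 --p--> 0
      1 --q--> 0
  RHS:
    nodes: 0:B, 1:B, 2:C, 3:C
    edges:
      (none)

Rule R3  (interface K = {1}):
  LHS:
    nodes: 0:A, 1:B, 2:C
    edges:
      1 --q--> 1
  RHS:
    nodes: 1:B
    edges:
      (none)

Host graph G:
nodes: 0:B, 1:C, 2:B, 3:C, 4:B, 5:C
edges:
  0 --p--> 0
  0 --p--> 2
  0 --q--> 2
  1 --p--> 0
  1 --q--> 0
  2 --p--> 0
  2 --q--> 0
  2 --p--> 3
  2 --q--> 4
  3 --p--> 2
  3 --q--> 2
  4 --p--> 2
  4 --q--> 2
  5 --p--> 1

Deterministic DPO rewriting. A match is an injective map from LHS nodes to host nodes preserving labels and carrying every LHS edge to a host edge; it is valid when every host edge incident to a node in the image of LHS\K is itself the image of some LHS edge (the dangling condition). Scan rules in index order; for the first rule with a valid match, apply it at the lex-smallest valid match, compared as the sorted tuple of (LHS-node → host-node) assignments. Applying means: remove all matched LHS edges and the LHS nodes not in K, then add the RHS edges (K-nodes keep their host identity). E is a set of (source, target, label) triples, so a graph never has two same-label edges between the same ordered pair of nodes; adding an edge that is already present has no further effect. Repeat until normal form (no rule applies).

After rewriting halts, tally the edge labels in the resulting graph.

initial: |V|=6 |E|=14  E = 0-p->0 0-p->2 0-q->2 1-p->0 1-q->0 2-p->0 2-q->0 2-p->3 2-q->4 3-p->2 3-q->2 4-p->2 4-q->2 5-p->1
step 1: apply R0 at {0↦3, 1↦2}  → |V|=6 |E|=11  E = 0-p->0 0-p->2 0-q->2 1-p->0 1-q->0 2-p->0 2-q->0 2-q->4 4-p->2 4-q->2 5-p->1
step 2: apply R2 at {0↦0, 1↦2, 2↦1, 3↦3}  → |V|=6 |E|=8  E = 0-p->0 0-p->2 1-p->0 1-q->0 2-q->4 4-p->2 4-q->2 5-p->1
step 3: apply R2 at {0↦2, 1↦4, 2↦1, 3↦3}  → |V|=6 |E|=5  E = 0-p->0 0-p->2 1-p->0 1-q->0 5-p->1
step 4: apply R1 at {0↦4, 1↦0, 2↦5, 3↦1}  → |V|=4 |E|=3  E = 0-p->1 0-p->2 1-p->0
normal form: no rule applies after step 4
NF edges: [(0, 1, 'p'), (0, 2, 'p'), (1, 0, 'p')]

Answer: p:3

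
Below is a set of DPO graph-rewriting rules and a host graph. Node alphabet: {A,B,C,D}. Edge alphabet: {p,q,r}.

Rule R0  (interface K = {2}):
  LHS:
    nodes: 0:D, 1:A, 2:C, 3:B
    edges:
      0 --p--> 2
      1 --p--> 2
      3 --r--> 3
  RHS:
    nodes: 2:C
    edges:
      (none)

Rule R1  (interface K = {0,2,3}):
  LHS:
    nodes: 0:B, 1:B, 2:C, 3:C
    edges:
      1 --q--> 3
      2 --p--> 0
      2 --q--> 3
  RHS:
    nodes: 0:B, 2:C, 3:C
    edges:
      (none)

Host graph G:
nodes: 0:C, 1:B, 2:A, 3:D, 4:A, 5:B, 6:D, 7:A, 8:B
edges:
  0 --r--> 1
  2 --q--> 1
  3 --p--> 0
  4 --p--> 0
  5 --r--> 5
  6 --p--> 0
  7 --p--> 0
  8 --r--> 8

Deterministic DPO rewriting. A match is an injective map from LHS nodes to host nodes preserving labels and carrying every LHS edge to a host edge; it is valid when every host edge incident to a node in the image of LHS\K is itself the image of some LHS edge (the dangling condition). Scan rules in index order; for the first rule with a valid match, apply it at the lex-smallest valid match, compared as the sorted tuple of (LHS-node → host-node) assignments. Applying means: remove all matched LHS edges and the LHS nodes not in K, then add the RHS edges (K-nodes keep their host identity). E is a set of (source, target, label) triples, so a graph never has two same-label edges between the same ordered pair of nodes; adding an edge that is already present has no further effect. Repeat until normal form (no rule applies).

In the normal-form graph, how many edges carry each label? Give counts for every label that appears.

Answer: q:1 r:1

Derivation:
start.  V:9 E:8  edges: 0-r->1 2-q->1 3-p->0 4-p->0 5-r->5 6-p->0 7-p->0 8-r->8
1. fire R0 via {0↦3, 1↦4, 2↦0, 3↦5}  →  V:6 E:5  edges: 0-r->1 2-q->1 6-p->0 7-p->0 8-r->8
2. fire R0 via {0↦6, 1↦7, 2↦0, 3↦8}  →  V:3 E:2  edges: 0-r->1 2-q->1
normal form: no rule applies after step 2
NF edges: [(0, 1, 'r'), (2, 1, 'q')]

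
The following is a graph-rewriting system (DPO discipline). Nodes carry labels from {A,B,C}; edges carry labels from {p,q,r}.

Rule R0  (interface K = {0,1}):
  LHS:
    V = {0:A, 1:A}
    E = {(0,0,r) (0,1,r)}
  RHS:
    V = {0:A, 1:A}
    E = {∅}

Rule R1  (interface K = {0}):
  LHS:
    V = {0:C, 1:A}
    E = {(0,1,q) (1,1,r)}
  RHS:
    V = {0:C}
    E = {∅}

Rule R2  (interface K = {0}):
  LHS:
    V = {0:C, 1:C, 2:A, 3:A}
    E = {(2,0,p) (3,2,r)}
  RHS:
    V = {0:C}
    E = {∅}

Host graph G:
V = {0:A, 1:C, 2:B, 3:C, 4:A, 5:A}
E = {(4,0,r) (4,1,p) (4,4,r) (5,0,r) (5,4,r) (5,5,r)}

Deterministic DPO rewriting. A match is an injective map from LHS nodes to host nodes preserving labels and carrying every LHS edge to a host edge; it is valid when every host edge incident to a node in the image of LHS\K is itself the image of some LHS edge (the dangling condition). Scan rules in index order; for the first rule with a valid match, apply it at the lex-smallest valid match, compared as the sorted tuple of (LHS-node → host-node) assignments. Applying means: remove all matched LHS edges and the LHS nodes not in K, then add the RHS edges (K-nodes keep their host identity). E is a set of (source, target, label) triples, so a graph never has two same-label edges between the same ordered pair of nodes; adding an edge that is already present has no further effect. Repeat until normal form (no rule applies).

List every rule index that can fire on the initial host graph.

Answer: [R0]

Steps:
R0: 3 valid matches — {0↦4, 1↦0}, {0↦5, 1↦0}, {0↦5, 1↦4}
R1: no valid match — LHS pattern not found
R2: no valid match — 1 raw match, all fail dangling condition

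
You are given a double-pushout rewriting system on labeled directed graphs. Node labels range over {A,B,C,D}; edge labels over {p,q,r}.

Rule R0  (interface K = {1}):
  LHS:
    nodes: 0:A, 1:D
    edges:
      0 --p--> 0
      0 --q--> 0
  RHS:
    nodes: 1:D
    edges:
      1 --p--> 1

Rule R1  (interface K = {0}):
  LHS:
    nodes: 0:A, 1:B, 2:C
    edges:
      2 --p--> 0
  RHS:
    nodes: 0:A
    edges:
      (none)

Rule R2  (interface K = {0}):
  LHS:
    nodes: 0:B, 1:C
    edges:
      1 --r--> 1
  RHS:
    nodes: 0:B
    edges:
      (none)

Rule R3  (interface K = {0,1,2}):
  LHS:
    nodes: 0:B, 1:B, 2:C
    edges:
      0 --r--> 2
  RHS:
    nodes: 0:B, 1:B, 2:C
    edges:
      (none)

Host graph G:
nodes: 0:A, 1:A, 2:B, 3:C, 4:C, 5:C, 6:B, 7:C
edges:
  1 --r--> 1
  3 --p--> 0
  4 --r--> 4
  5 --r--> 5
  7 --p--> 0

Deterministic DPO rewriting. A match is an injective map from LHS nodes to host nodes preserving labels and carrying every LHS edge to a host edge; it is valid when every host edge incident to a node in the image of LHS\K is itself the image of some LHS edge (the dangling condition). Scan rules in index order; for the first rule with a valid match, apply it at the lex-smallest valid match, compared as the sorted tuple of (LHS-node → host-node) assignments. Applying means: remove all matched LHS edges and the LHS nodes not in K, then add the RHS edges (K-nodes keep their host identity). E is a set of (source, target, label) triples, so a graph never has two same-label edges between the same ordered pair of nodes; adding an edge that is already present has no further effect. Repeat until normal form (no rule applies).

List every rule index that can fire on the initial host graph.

Answer: [R1,R2]

Steps:
R0: no valid match — LHS pattern not found
R1: 4 valid matches — {0↦0, 1↦2, 2↦3}, {0↦0, 1↦2, 2↦7}, {0↦0, 1↦6, 2↦3} (+1 more)
R2: 4 valid matches — {0↦2, 1↦4}, {0↦2, 1↦5}, {0↦6, 1↦4} (+1 more)
R3: no valid match — LHS pattern not found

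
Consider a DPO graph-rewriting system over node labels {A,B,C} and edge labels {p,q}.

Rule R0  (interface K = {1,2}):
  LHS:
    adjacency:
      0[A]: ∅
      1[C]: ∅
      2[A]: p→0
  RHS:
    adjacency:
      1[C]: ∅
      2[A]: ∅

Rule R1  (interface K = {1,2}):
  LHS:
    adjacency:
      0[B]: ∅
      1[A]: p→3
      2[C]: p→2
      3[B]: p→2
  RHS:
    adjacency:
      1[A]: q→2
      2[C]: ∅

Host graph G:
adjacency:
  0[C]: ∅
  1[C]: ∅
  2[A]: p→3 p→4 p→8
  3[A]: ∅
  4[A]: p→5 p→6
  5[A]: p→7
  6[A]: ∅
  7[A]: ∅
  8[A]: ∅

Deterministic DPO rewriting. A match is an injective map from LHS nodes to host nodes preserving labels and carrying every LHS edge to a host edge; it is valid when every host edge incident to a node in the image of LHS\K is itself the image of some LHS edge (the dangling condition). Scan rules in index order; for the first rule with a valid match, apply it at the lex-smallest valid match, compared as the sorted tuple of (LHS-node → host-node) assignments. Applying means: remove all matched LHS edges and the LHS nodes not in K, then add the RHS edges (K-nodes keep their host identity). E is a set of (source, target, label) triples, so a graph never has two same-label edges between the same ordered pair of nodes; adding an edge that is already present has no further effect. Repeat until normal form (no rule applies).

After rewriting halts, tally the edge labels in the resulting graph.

[0] host  ⇒  9 nodes, 6 edges  {2-p->3 2-p->4 2-p->8 4-p->5 4-p->6 5-p->7}
[1] R0 @ {0↦3, 1↦0, 2↦2}  ⇒  8 nodes, 5 edges  {2-p->4 2-p->8 4-p->5 4-p->6 5-p->7}
[2] R0 @ {0↦6, 1↦0, 2↦4}  ⇒  7 nodes, 4 edges  {2-p->4 2-p->8 4-p->5 5-p->7}
[3] R0 @ {0↦7, 1↦0, 2↦5}  ⇒  6 nodes, 3 edges  {2-p->4 2-p->8 4-p->5}
[4] R0 @ {0↦5, 1↦0, 2↦4}  ⇒  5 nodes, 2 edges  {2-p->4 2-p->8}
[5] R0 @ {0↦4, 1↦0, 2↦2}  ⇒  4 nodes, 1 edges  {2-p->8}
[6] R0 @ {0↦8, 1↦0, 2↦2}  ⇒  3 nodes, 0 edges  {∅}
final graph: no rule applies after step 6
NF edges: []

Answer: (no edges)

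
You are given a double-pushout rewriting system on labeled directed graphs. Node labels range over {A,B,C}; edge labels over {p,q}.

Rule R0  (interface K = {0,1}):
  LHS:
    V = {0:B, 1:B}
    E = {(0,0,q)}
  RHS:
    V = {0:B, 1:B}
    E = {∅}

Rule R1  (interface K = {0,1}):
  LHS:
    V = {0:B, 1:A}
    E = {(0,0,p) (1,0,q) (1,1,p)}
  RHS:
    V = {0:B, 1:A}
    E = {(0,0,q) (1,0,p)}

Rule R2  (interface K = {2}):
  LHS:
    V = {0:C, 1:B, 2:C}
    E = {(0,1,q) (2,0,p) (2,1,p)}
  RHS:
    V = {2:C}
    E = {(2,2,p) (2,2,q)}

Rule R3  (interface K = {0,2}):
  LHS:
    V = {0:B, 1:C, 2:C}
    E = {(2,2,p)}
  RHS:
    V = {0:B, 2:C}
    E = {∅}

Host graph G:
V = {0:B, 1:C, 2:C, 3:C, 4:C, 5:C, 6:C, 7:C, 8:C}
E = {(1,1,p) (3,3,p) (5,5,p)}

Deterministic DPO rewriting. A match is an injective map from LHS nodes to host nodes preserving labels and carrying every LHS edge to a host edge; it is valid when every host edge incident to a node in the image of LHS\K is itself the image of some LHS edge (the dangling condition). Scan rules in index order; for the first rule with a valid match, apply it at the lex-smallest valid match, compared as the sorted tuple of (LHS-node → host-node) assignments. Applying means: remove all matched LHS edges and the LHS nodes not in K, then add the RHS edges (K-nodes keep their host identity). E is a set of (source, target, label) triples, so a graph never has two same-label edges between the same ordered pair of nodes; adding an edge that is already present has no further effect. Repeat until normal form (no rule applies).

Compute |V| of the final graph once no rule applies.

Answer: 6

Rewrite trace:
[0] host  ⇒  9 nodes, 3 edges  {1-p->1 3-p->3 5-p->5}
[1] R3 @ {0↦0, 1↦2, 2↦1}  ⇒  8 nodes, 2 edges  {3-p->3 5-p->5}
[2] R3 @ {0↦0, 1↦1, 2↦3}  ⇒  7 nodes, 1 edges  {5-p->5}
[3] R3 @ {0↦0, 1↦3, 2↦5}  ⇒  6 nodes, 0 edges  {∅}
normal form: no rule applies after step 3
NF nodes: {0:B, 4:C, 5:C, 6:C, 7:C, 8:C}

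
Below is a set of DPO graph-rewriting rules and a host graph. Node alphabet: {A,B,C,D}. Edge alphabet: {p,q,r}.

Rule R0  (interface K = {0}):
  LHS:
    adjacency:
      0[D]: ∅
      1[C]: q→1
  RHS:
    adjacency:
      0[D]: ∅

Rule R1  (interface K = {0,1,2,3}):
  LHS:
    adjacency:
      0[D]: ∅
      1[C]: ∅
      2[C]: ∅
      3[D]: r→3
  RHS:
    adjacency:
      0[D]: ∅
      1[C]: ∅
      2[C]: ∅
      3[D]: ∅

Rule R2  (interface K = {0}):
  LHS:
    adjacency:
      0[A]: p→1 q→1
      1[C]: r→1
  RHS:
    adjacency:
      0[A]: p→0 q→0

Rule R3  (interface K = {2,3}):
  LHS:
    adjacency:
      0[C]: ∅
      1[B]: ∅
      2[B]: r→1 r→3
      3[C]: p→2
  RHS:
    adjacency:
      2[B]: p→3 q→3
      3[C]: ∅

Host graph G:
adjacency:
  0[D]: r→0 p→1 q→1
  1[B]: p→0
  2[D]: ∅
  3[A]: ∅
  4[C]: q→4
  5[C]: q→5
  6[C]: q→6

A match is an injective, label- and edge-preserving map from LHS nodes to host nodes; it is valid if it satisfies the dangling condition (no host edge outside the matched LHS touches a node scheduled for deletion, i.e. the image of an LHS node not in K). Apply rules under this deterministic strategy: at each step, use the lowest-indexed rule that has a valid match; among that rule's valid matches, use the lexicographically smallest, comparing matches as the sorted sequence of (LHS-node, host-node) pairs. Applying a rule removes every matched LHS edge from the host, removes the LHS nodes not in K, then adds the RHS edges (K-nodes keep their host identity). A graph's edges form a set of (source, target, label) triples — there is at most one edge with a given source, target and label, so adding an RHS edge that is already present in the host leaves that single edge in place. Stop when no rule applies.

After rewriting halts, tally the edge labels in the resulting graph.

Answer: p:2 q:1 r:1

Rewrite trace:
initial: |V|=7 |E|=7  E = 0-r->0 0-p->1 0-q->1 1-p->0 4-q->4 5-q->5 6-q->6
step 1: apply R0 at {0↦0, 1↦4}  → |V|=6 |E|=6  E = 0-r->0 0-p->1 0-q->1 1-p->0 5-q->5 6-q->6
step 2: apply R0 at {0↦0, 1↦5}  → |V|=5 |E|=5  E = 0-r->0 0-p->1 0-q->1 1-p->0 6-q->6
step 3: apply R0 at {0↦0, 1↦6}  → |V|=4 |E|=4  E = 0-r->0 0-p->1 0-q->1 1-p->0
halt: no rule applies after step 3
NF edges: [(0, 0, 'r'), (0, 1, 'p'), (0, 1, 'q'), (1, 0, 'p')]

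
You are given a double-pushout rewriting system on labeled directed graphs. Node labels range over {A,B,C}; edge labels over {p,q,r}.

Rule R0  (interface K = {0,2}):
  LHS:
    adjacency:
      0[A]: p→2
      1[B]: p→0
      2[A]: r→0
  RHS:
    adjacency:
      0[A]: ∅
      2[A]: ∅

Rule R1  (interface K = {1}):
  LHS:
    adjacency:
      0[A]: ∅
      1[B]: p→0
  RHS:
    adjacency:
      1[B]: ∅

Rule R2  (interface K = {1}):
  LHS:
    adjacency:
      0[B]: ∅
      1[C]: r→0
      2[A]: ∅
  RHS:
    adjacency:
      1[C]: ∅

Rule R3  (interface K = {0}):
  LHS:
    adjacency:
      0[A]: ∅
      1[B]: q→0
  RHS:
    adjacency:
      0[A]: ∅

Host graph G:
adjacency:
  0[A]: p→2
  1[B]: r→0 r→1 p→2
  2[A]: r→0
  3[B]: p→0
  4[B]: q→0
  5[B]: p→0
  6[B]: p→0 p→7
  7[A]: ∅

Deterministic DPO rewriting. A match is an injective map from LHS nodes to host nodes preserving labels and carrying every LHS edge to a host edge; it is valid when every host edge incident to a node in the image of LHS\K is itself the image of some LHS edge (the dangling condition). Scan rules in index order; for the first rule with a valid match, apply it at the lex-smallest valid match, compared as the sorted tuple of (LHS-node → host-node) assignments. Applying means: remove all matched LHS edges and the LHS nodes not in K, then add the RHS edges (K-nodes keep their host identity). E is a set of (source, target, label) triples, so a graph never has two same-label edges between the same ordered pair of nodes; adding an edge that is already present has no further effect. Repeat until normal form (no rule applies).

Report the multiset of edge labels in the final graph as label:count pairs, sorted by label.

initial: |V|=8 |E|=10  E = 0-p->2 1-r->0 1-r->1 1-p->2 2-r->0 3-p->0 4-q->0 5-p->0 6-p->0 6-p->7
step 1: apply R0 at {0↦0, 1↦3, 2↦2}  → |V|=7 |E|=7  E = 1-r->0 1-r->1 1-p->2 4-q->0 5-p->0 6-p->0 6-p->7
step 2: apply R1 at {0↦2, 1↦1}  → |V|=6 |E|=6  E = 1-r->0 1-r->1 4-q->0 5-p->0 6-p->0 6-p->7
step 3: apply R1 at {0↦7, 1↦6}  → |V|=5 |E|=5  E = 1-r->0 1-r->1 4-q->0 5-p->0 6-p->0
step 4: apply R3 at {0↦0, 1↦4}  → |V|=4 |E|=4  E = 1-r->0 1-r->1 5-p->0 6-p->0
normal form: no rule applies after step 4
NF edges: [(1, 0, 'r'), (1, 1, 'r'), (5, 0, 'p'), (6, 0, 'p')]

Answer: p:2 r:2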